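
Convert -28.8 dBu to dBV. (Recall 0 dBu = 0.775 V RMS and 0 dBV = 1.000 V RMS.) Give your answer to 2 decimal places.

The offset between the scales is 20·log₁₀(0.775/1.000) = −2.214 dB.
So dBV = -28.8 − 2.214 = -31.01 dBV.

-31.01 dBV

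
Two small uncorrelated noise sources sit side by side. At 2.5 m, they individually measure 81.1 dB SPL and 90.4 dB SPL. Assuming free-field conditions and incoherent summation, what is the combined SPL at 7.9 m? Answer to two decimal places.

80.89 dB SPL

Combined at 2.5 m: 10·log₁₀(10^(81.1/10)+10^(90.4/10)) = 90.882 dB SPL.
Then apply −20·log₁₀(7.9/2.5) = -9.994 dB → 80.89 dB SPL.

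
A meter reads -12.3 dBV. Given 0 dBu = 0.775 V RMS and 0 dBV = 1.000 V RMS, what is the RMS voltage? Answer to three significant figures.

0.243 V

V = 1.000 V × 10^(-12.3/20).
= 1.000 × 0.2427 = 0.243 V.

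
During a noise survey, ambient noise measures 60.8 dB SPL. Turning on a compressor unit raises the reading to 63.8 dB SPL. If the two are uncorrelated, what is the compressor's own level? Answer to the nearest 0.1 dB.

60.8 dB SPL

Subtract intensities: L_src = 10·log₁₀(10^(L_total/10) − 10^(L_bg/10)).
L_src = 10·log₁₀(10^(63.8/10) − 10^(60.8/10)) = 10·log₁₀(1197000) = 60.8 dB SPL.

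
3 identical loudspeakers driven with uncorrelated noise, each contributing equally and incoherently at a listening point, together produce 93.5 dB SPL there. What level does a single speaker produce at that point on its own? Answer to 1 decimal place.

3 equal incoherent sources add 10·log₁₀(3) = 4.77 dB over one source.
L_one = 93.5 − 4.77 = 88.7 dB SPL.

88.7 dB SPL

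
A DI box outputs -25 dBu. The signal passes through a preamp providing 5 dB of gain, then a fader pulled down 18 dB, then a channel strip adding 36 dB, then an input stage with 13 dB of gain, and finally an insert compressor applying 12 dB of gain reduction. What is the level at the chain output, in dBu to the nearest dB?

Cascaded gains and losses add directly in dB.
-25 + 5 − 18 + 36 + 13 − 12 = -1 dBu.

-1 dBu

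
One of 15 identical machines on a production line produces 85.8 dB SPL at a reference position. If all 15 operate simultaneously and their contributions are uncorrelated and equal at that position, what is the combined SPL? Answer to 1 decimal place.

15 equal incoherent sources raise the level by 10·log₁₀(15) = 11.76 dB.
L_total = 85.8 + 11.76 = 97.6 dB SPL.

97.6 dB SPL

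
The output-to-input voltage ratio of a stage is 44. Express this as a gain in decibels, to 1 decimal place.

Voltage ratio → dB uses the 20·log₁₀ form:
20·log₁₀(44) = 32.9 dB.

32.9 dB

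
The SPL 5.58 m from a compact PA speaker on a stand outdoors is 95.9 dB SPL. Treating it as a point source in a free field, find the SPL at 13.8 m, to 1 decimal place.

Free-field point source: level drops by 20·log₁₀ of the distance ratio.
ΔL = −20·log₁₀(13.8/5.58) = -7.86 dB, so L₂ = 95.9 + (-7.86) = 88.0 dB SPL.

88.0 dB SPL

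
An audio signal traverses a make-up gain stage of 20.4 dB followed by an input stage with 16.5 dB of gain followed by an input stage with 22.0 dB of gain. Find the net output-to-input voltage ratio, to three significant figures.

Net gain = 20.4 + 16.5 + 22.0 = 58.9 dB.
Voltage ratio = 10^(58.9/20) = 881.

881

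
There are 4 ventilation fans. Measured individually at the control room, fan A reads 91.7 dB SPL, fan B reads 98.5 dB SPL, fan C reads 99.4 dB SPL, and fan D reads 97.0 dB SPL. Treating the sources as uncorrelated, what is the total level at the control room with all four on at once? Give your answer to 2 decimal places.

Incoherent sources sum as intensities:
L_total = 10·log₁₀(10^(91.7/10) + 10^(98.5/10) + 10^(99.4/10) + 10^(97.0/10)) = 10·log₁₀(22280000000) = 103.48 dB SPL.

103.48 dB SPL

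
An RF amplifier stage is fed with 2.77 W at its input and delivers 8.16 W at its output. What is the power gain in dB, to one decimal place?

Power ratio → dB uses the 10·log₁₀ form:
10·log₁₀(8.16/2.77) = 10·log₁₀(2.946) = 4.7 dB.

4.7 dB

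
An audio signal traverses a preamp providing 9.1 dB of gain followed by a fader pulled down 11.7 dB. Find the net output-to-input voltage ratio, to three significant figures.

Net gain = 9.1 + (−11.7) = -2.6 dB.
Voltage ratio = 10^(-2.6/20) = 0.741.

0.741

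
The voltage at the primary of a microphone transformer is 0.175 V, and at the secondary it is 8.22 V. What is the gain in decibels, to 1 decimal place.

33.4 dB

Voltage is an amplitude quantity, so gain = 20·log₁₀(V_out/V_in).
20·log₁₀(8.22/0.175) = 20·log₁₀(46.97) = 33.4 dB.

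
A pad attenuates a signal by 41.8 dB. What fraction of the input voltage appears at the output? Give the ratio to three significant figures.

Voltage ratio = 10^(dB/20).
10^(-41.8/20) = 10^(-2.090) = 0.00813.

0.00813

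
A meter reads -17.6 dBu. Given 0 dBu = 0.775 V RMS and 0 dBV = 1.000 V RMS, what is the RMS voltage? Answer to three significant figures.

0.102 V

V = 0.775 V × 10^(-17.6/20).
= 0.775 × 0.1318 = 0.102 V.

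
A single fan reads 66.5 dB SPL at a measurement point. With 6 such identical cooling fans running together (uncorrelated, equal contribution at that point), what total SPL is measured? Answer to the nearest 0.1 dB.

6 equal incoherent sources raise the level by 10·log₁₀(6) = 7.78 dB.
L_total = 66.5 + 7.78 = 74.3 dB SPL.

74.3 dB SPL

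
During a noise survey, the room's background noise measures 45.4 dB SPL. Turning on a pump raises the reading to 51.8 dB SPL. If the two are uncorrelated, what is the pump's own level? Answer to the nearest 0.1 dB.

50.7 dB SPL

Remove the background by subtracting linear intensities:
L_src = 10·log₁₀(10^(51.8/10) − 10^(45.4/10)) = 10·log₁₀(116700) = 50.7 dB SPL.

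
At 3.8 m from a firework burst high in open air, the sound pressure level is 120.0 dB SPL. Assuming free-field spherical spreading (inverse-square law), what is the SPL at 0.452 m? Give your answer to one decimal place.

138.5 dB SPL

Free-field point source: level drops by 20·log₁₀ of the distance ratio.
ΔL = −20·log₁₀(0.452/3.8) = 18.49 dB, so L₂ = 120.0 + (18.49) = 138.5 dB SPL.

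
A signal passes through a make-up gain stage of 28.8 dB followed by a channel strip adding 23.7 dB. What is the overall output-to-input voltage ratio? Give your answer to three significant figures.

Net gain = 28.8 + 23.7 = 52.5 dB.
Voltage ratio = 10^(52.5/20) = 422.

422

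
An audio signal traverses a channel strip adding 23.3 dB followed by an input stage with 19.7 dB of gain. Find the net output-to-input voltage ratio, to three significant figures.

141

Net gain = 23.3 + 19.7 = 43.0 dB.
Voltage ratio = 10^(43.0/20) = 141.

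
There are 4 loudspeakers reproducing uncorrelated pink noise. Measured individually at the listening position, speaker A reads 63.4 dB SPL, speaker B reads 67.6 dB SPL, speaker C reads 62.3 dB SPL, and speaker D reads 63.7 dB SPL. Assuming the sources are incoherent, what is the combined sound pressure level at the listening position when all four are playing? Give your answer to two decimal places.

70.79 dB SPL

Incoherent sources sum as intensities:
L_total = 10·log₁₀(10^(63.4/10) + 10^(67.6/10) + 10^(62.3/10) + 10^(63.7/10)) = 10·log₁₀(11980000) = 70.79 dB SPL.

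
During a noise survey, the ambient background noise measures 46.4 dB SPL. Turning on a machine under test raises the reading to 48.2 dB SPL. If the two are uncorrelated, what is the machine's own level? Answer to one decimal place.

43.5 dB SPL

Subtract intensities: L_src = 10·log₁₀(10^(L_total/10) − 10^(L_bg/10)).
L_src = 10·log₁₀(10^(48.2/10) − 10^(46.4/10)) = 10·log₁₀(22420) = 43.5 dB SPL.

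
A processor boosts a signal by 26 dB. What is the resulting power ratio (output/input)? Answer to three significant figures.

Power ratio = 10^(dB/10).
10^(26/10) = 10^(2.600) = 398.

398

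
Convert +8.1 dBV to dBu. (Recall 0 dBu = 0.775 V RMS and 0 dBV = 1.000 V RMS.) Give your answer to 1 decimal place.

+10.3 dBu

The offset between the scales is 20·log₁₀(0.775/1.000) = −2.214 dB.
So dBu = +8.1 + 2.214 = +10.3 dBu.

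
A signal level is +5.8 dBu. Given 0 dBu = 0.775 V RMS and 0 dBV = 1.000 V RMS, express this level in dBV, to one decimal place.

+3.6 dBV

The offset between the scales is 20·log₁₀(0.775/1.000) = −2.214 dB.
So dBV = +5.8 − 2.214 = +3.6 dBV.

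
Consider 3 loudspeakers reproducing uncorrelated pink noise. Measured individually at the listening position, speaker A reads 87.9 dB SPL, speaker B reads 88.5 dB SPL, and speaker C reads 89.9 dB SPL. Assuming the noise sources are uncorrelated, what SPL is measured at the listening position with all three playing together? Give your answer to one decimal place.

93.6 dB SPL

Incoherent sources sum as intensities:
L_total = 10·log₁₀(10^(87.9/10) + 10^(88.5/10) + 10^(89.9/10)) = 10·log₁₀(2302000000) = 93.6 dB SPL.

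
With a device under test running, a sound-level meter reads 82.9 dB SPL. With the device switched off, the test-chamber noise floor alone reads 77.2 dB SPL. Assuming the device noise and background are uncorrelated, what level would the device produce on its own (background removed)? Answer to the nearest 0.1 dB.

81.5 dB SPL

Subtract intensities: L_src = 10·log₁₀(10^(L_total/10) − 10^(L_bg/10)).
L_src = 10·log₁₀(10^(82.9/10) − 10^(77.2/10)) = 10·log₁₀(142500000) = 81.5 dB SPL.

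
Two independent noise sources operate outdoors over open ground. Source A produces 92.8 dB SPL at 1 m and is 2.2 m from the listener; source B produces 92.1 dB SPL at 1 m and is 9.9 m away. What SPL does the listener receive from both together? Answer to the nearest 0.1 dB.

At the listener: L_A = 92.8 − 20·log₁₀(2.2) = 85.95 dB; L_B = 92.1 − 20·log₁₀(9.9) = 72.19 dB.
Combined: 10·log₁₀(10^(85.95/10)+10^(72.19/10)) = 86.1 dB SPL.

86.1 dB SPL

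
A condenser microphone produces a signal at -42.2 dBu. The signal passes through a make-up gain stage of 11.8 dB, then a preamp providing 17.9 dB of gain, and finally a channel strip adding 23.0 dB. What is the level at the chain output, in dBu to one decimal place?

+10.5 dBu

In dB, series stages simply add:
-42.2 + 11.8 + 17.9 + 23.0 = +10.5 dBu.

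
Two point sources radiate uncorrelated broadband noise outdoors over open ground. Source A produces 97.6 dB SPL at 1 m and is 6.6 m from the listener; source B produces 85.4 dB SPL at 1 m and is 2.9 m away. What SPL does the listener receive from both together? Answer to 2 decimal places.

At the listener: L_A = 97.6 − 20·log₁₀(6.6) = 81.209 dB; L_B = 85.4 − 20·log₁₀(2.9) = 76.152 dB.
Combined: 10·log₁₀(10^(81.209/10)+10^(76.152/10)) = 82.39 dB SPL.

82.39 dB SPL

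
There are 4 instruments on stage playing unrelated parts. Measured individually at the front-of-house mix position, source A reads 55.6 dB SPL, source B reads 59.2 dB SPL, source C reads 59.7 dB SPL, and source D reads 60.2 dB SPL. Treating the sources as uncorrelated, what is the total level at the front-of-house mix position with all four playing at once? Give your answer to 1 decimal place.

Uncorrelated sources add in intensity (power), not in dB.
L_total = 10·log₁₀(10^(55.6/10) + 10^(59.2/10) + 10^(59.7/10) + 10^(60.2/10)) = 10·log₁₀(3175000) = 65.0 dB SPL.

65.0 dB SPL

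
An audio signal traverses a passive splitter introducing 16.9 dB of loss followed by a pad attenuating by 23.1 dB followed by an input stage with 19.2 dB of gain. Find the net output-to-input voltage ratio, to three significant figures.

0.0912

Net gain = (−16.9) + (−23.1) + 19.2 = -20.8 dB.
Voltage ratio = 10^(-20.8/20) = 0.0912.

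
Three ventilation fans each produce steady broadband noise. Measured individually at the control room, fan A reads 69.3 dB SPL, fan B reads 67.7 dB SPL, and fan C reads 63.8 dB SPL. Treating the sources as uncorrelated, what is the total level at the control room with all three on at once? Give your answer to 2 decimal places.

72.25 dB SPL

Incoherent sources sum as intensities:
L_total = 10·log₁₀(10^(69.3/10) + 10^(67.7/10) + 10^(63.8/10)) = 10·log₁₀(16800000) = 72.25 dB SPL.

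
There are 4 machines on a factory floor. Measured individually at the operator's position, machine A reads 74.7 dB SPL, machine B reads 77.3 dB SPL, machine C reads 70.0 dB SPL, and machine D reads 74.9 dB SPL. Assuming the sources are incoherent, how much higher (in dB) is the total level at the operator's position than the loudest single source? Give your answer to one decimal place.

Incoherent sources sum as intensities:
L_total = 10·log₁₀(10^(74.7/10) + 10^(77.3/10) + 10^(70.0/10) + 10^(74.9/10)) = 80.94 dB SPL.
Excess over the loudest (77.3 dB): 80.94 − 77.3 = 3.6 dB.

3.6 dB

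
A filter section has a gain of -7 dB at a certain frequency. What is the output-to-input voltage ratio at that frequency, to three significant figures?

Voltage ratio = 10^(dB/20).
10^(-7/20) = 10^(-0.3500) = 0.447.

0.447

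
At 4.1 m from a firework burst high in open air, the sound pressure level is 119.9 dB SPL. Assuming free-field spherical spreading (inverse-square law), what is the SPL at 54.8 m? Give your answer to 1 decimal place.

Inverse-square spreading gives ΔL = −20·log₁₀(d₂/d₁).
ΔL = −20·log₁₀(54.8/4.1) = -22.52 dB, so L₂ = 119.9 + (-22.52) = 97.4 dB SPL.

97.4 dB SPL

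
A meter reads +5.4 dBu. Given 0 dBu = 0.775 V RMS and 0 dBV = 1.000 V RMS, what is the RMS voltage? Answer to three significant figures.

1.44 V

V = 0.775 V × 10^(+5.4/20).
= 0.775 × 1.862 = 1.44 V.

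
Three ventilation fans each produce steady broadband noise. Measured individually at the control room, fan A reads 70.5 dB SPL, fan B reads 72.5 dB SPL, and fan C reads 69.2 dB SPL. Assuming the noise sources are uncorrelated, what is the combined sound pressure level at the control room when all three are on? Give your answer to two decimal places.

75.72 dB SPL

Incoherent sources sum as intensities:
L_total = 10·log₁₀(10^(70.5/10) + 10^(72.5/10) + 10^(69.2/10)) = 10·log₁₀(37320000) = 75.72 dB SPL.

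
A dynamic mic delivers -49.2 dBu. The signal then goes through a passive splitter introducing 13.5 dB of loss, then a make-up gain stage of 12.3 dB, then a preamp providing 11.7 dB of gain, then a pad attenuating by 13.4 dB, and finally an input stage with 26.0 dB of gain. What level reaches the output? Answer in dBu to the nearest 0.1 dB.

Gain stages sum in dB:
-49.2 − 13.5 + 12.3 + 11.7 − 13.4 + 26.0 = -26.1 dBu.

-26.1 dBu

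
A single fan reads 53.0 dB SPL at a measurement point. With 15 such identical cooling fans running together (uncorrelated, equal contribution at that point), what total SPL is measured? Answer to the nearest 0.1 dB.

15 equal incoherent sources raise the level by 10·log₁₀(15) = 11.76 dB.
L_total = 53.0 + 11.76 = 64.8 dB SPL.

64.8 dB SPL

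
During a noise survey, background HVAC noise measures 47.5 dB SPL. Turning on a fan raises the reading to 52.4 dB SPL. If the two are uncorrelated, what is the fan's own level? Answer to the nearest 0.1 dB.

50.7 dB SPL

Background correction is a power subtraction:
L_src = 10·log₁₀(10^(52.4/10) − 10^(47.5/10)) = 10·log₁₀(117500) = 50.7 dB SPL.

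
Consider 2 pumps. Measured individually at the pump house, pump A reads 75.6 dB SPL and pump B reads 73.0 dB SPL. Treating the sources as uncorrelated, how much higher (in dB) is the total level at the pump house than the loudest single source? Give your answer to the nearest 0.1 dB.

1.9 dB

Uncorrelated sources add in intensity (power), not in dB.
L_total = 10·log₁₀(10^(75.6/10) + 10^(73.0/10)) = 77.50 dB SPL.
Excess over the loudest (75.6 dB): 77.50 − 75.6 = 1.9 dB.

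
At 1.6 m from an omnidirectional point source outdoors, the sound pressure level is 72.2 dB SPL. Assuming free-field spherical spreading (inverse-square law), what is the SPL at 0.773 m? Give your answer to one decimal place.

78.5 dB SPL

Inverse-square spreading gives ΔL = −20·log₁₀(d₂/d₁).
ΔL = −20·log₁₀(0.773/1.6) = 6.32 dB, so L₂ = 72.2 + (6.32) = 78.5 dB SPL.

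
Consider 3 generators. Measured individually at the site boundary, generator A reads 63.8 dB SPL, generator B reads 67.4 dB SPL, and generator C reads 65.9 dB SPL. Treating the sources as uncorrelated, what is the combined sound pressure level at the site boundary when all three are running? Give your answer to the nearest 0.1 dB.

70.7 dB SPL

Incoherent sources sum as intensities:
L_total = 10·log₁₀(10^(63.8/10) + 10^(67.4/10) + 10^(65.9/10)) = 10·log₁₀(11780000) = 70.7 dB SPL.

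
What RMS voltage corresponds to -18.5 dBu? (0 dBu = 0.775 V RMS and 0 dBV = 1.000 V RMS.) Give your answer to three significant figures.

0.0921 V

V = 0.775 V × 10^(-18.5/20).
= 0.775 × 0.1189 = 0.0921 V.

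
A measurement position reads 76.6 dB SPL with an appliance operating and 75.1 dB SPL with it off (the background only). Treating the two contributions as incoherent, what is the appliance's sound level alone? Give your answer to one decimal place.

71.3 dB SPL

Background correction is a power subtraction:
L_src = 10·log₁₀(10^(76.6/10) − 10^(75.1/10)) = 10·log₁₀(13350000) = 71.3 dB SPL.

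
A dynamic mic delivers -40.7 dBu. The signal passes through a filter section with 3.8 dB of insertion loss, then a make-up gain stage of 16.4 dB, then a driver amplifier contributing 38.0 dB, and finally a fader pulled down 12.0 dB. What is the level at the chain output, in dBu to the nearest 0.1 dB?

-2.1 dBu

In dB, series stages simply add:
-40.7 − 3.8 + 16.4 + 38.0 − 12.0 = -2.1 dBu.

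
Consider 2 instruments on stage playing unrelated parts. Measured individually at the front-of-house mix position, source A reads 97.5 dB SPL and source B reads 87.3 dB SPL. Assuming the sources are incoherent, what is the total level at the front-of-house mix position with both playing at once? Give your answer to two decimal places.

97.90 dB SPL

Add the sources as powers (linear), then convert back to dB:
L_total = 10·log₁₀(10^(97.5/10) + 10^(87.3/10)) = 10·log₁₀(6160000000) = 97.90 dB SPL.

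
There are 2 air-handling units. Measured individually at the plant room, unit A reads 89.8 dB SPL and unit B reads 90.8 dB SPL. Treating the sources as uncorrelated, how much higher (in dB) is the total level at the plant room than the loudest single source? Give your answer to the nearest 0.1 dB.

2.5 dB

Uncorrelated sources add in intensity (power), not in dB.
L_total = 10·log₁₀(10^(89.8/10) + 10^(90.8/10)) = 93.34 dB SPL.
Excess over the loudest (90.8 dB): 93.34 − 90.8 = 2.5 dB.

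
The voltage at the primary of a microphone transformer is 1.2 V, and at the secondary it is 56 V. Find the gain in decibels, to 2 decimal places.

33.38 dB

Voltage ratio → dB uses the 20·log₁₀ form:
20·log₁₀(56/1.2) = 20·log₁₀(46.67) = 33.38 dB.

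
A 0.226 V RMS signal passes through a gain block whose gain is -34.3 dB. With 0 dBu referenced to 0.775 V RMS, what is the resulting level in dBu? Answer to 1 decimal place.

Input level: 20·log₁₀(0.226/0.775) = -10.70 dBu.
Output: -10.70 − 34.3 = -45.0 dBu.

-45.0 dBu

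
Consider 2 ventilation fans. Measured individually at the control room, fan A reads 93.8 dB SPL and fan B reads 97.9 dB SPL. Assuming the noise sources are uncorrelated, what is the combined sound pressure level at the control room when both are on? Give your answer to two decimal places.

Incoherent sources sum as intensities:
L_total = 10·log₁₀(10^(93.8/10) + 10^(97.9/10)) = 10·log₁₀(8565000000) = 99.33 dB SPL.

99.33 dB SPL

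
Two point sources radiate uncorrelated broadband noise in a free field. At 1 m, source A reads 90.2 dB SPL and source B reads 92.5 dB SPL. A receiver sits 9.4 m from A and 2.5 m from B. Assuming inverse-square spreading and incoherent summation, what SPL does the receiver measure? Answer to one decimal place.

At the listener: L_A = 90.2 − 20·log₁₀(9.4) = 70.74 dB; L_B = 92.5 − 20·log₁₀(2.5) = 84.54 dB.
Combined: 10·log₁₀(10^(70.74/10)+10^(84.54/10)) = 84.7 dB SPL.

84.7 dB SPL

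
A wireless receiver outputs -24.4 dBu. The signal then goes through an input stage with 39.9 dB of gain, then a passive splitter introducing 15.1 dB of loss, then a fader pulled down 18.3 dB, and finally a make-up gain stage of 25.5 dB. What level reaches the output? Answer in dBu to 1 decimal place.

+7.6 dBu

Cascaded gains and losses add directly in dB.
-24.4 + 39.9 − 15.1 − 18.3 + 25.5 = +7.6 dBu.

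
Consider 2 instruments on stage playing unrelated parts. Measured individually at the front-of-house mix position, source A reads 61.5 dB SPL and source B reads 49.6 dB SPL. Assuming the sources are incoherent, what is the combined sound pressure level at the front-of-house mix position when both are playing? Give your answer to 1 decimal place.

Add the sources as powers (linear), then convert back to dB:
L_total = 10·log₁₀(10^(61.5/10) + 10^(49.6/10)) = 10·log₁₀(1504000) = 61.8 dB SPL.

61.8 dB SPL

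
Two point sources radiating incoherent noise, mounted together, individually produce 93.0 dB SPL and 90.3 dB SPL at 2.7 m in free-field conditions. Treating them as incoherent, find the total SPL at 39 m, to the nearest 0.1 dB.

71.7 dB SPL

Combined at 2.7 m: 10·log₁₀(10^(93.0/10)+10^(90.3/10)) = 94.87 dB SPL.
Then apply −20·log₁₀(39/2.7) = -23.19 dB → 71.7 dB SPL.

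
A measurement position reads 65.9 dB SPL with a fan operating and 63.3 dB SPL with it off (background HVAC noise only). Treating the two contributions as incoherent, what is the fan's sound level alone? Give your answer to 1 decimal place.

Background correction is a power subtraction:
L_src = 10·log₁₀(10^(65.9/10) − 10^(63.3/10)) = 10·log₁₀(1752000) = 62.4 dB SPL.

62.4 dB SPL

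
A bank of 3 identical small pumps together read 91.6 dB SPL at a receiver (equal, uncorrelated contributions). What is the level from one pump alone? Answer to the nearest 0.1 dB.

3 equal incoherent sources add 10·log₁₀(3) = 4.77 dB over one source.
L_one = 91.6 − 4.77 = 86.8 dB SPL.

86.8 dB SPL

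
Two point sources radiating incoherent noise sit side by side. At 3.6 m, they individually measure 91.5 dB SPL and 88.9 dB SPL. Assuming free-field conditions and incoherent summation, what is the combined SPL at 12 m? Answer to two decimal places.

Combined at 3.6 m: 10·log₁₀(10^(91.5/10)+10^(88.9/10)) = 93.402 dB SPL.
Then apply −20·log₁₀(12/3.6) = -10.458 dB → 82.94 dB SPL.

82.94 dB SPL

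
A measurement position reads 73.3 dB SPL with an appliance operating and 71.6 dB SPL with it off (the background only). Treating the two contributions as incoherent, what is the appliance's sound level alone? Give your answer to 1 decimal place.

68.4 dB SPL

Background correction is a power subtraction:
L_src = 10·log₁₀(10^(73.3/10) − 10^(71.6/10)) = 10·log₁₀(6925000) = 68.4 dB SPL.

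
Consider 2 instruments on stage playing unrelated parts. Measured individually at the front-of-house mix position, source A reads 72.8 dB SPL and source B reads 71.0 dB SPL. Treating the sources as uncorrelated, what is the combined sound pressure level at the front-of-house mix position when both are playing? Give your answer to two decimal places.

75.00 dB SPL

Add the sources as powers (linear), then convert back to dB:
L_total = 10·log₁₀(10^(72.8/10) + 10^(71.0/10)) = 10·log₁₀(31640000) = 75.00 dB SPL.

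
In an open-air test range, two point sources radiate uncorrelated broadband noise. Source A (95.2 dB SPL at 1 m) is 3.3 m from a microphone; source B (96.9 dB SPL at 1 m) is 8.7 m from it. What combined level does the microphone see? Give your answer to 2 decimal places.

85.67 dB SPL

At the listener: L_A = 95.2 − 20·log₁₀(3.3) = 84.830 dB; L_B = 96.9 − 20·log₁₀(8.7) = 78.110 dB.
Combined: 10·log₁₀(10^(84.830/10)+10^(78.110/10)) = 85.67 dB SPL.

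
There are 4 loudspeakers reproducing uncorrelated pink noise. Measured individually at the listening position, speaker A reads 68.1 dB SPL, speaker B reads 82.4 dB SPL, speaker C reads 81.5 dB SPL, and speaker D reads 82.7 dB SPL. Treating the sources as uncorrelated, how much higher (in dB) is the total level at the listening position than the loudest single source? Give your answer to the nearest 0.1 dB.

Uncorrelated sources add in intensity (power), not in dB.
L_total = 10·log₁₀(10^(68.1/10) + 10^(82.4/10) + 10^(81.5/10) + 10^(82.7/10)) = 87.06 dB SPL.
Excess over the loudest (82.7 dB): 87.06 − 82.7 = 4.4 dB.

4.4 dB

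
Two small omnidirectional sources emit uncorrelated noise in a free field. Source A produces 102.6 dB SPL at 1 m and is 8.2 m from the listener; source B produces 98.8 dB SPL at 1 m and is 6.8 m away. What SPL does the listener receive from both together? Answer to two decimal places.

86.38 dB SPL

At the listener: L_A = 102.6 − 20·log₁₀(8.2) = 84.324 dB; L_B = 98.8 − 20·log₁₀(6.8) = 82.150 dB.
Combined: 10·log₁₀(10^(84.324/10)+10^(82.150/10)) = 86.38 dB SPL.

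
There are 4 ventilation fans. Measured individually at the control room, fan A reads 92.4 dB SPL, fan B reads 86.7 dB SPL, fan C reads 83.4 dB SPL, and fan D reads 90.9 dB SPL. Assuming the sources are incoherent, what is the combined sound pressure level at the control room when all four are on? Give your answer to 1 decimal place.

Incoherent sources sum as intensities:
L_total = 10·log₁₀(10^(92.4/10) + 10^(86.7/10) + 10^(83.4/10) + 10^(90.9/10)) = 10·log₁₀(3655000000) = 95.6 dB SPL.

95.6 dB SPL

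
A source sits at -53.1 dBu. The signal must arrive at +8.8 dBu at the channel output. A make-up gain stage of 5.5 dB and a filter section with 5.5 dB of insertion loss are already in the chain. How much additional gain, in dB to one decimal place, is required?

The required make-up gain is the shortfall in the dB sum.
G = +8.8 − (-53.1) − 5.5 + 5.5 = 61.9 dB.

61.9 dB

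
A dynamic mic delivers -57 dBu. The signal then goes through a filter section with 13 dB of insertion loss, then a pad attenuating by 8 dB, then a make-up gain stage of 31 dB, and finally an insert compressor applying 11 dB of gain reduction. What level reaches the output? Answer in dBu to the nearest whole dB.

-58 dBu

Cascaded gains and losses add directly in dB.
-57 − 13 − 8 + 31 − 11 = -58 dBu.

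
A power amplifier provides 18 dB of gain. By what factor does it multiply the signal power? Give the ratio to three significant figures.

63.1

Power ratio = 10^(dB/10).
10^(18/10) = 10^(1.800) = 63.1.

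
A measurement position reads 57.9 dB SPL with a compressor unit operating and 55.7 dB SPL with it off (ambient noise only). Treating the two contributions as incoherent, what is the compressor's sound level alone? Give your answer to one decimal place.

Remove the background by subtracting linear intensities:
L_src = 10·log₁₀(10^(57.9/10) − 10^(55.7/10)) = 10·log₁₀(245100) = 53.9 dB SPL.

53.9 dB SPL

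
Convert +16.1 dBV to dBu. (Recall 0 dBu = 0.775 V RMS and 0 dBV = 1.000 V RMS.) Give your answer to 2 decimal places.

The offset between the scales is 20·log₁₀(0.775/1.000) = −2.214 dB.
So dBu = +16.1 + 2.214 = +18.31 dBu.

+18.31 dBu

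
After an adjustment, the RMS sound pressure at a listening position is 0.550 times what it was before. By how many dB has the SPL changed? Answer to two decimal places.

-5.19 dB

SPL change from a pressure ratio uses the 20·log₁₀ form:
20·log₁₀(0.550) = -5.19 dB.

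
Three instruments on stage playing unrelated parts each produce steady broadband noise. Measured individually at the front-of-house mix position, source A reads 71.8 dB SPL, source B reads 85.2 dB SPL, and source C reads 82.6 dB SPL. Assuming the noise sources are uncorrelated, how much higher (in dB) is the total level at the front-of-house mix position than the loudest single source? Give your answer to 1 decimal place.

Incoherent sources sum as intensities:
L_total = 10·log₁₀(10^(71.8/10) + 10^(85.2/10) + 10^(82.6/10)) = 87.23 dB SPL.
Excess over the loudest (85.2 dB): 87.23 − 85.2 = 2.0 dB.

2.0 dB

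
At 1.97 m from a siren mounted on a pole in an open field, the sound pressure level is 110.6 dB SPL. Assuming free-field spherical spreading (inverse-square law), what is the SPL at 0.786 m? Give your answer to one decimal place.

Inverse-square spreading gives ΔL = −20·log₁₀(d₂/d₁).
ΔL = −20·log₁₀(0.786/1.97) = 7.98 dB, so L₂ = 110.6 + (7.98) = 118.6 dB SPL.

118.6 dB SPL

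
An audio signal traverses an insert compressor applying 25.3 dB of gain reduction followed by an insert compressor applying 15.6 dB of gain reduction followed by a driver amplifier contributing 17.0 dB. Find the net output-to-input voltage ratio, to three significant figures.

Net gain = (−25.3) + (−15.6) + 17.0 = -23.9 dB.
Voltage ratio = 10^(-23.9/20) = 0.0638.

0.0638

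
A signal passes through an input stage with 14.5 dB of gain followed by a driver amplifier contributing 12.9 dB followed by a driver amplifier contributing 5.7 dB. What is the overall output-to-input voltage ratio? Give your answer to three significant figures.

45.2

Net gain = 14.5 + 12.9 + 5.7 = 33.1 dB.
Voltage ratio = 10^(33.1/20) = 45.2.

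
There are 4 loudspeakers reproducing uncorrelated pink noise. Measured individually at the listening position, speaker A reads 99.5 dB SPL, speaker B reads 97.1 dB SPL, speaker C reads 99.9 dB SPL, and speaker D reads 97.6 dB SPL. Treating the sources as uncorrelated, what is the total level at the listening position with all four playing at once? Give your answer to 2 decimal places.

Incoherent sources sum as intensities:
L_total = 10·log₁₀(10^(99.5/10) + 10^(97.1/10) + 10^(99.9/10) + 10^(97.6/10)) = 10·log₁₀(29568000000) = 104.71 dB SPL.

104.71 dB SPL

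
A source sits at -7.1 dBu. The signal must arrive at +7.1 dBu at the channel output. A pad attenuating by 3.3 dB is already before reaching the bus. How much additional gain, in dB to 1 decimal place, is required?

The required make-up gain is the shortfall in the dB sum.
G = +7.1 − (-7.1) + 3.3 = 17.5 dB.

17.5 dB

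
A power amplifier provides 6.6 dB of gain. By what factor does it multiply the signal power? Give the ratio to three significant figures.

4.57

Power ratio = 10^(dB/10).
10^(6.6/10) = 10^(0.6600) = 4.57.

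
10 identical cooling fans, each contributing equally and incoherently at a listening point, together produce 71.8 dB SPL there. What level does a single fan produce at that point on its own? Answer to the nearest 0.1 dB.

10 equal incoherent sources add 10·log₁₀(10) = 10.00 dB over one source.
L_one = 71.8 − 10.00 = 61.8 dB SPL.

61.8 dB SPL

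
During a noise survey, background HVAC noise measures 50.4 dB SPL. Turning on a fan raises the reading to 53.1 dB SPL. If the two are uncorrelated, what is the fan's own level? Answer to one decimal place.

49.8 dB SPL

Background correction is a power subtraction:
L_src = 10·log₁₀(10^(53.1/10) − 10^(50.4/10)) = 10·log₁₀(94530) = 49.8 dB SPL.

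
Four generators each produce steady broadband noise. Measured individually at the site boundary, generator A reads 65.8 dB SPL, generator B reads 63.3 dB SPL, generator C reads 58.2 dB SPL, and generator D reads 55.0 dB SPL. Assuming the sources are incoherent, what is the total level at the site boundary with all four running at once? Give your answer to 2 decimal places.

Uncorrelated sources add in intensity (power), not in dB.
L_total = 10·log₁₀(10^(65.8/10) + 10^(63.3/10) + 10^(58.2/10) + 10^(55.0/10)) = 10·log₁₀(6917000) = 68.40 dB SPL.

68.40 dB SPL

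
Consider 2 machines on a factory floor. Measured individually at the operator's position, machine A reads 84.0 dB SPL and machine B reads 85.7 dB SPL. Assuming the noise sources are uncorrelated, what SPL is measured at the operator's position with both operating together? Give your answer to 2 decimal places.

87.94 dB SPL

Uncorrelated sources add in intensity (power), not in dB.
L_total = 10·log₁₀(10^(84.0/10) + 10^(85.7/10)) = 10·log₁₀(622700000) = 87.94 dB SPL.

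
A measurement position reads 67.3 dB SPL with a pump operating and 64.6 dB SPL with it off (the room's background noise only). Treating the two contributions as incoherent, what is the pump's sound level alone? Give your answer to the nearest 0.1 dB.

64.0 dB SPL

Background correction is a power subtraction:
L_src = 10·log₁₀(10^(67.3/10) − 10^(64.6/10)) = 10·log₁₀(2486000) = 64.0 dB SPL.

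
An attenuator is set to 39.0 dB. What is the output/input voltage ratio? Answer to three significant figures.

0.0112

Voltage ratio = 10^(dB/20).
10^(-39.0/20) = 10^(-1.950) = 0.0112.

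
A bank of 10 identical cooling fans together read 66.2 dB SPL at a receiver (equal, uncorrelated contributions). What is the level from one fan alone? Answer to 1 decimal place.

56.2 dB SPL

10 equal incoherent sources add 10·log₁₀(10) = 10.00 dB over one source.
L_one = 66.2 − 10.00 = 56.2 dB SPL.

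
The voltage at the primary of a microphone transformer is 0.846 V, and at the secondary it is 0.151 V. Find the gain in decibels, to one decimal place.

-15.0 dB

Voltage is an amplitude quantity, so gain = 20·log₁₀(V_out/V_in).
20·log₁₀(0.151/0.846) = 20·log₁₀(0.1785) = -15.0 dB.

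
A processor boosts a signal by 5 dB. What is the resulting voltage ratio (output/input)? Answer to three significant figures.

Voltage ratio = 10^(dB/20).
10^(5/20) = 10^(0.2500) = 1.78.

1.78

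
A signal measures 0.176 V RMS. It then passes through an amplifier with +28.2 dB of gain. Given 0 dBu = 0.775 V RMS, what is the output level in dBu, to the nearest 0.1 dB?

+15.3 dBu

Input level: 20·log₁₀(0.176/0.775) = -12.88 dBu.
Output: -12.88 + 28.2 = +15.3 dBu.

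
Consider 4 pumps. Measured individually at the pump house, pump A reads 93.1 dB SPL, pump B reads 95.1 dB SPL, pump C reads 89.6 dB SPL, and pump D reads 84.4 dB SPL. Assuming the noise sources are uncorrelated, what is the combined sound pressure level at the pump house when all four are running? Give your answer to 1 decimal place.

98.1 dB SPL

Add the sources as powers (linear), then convert back to dB:
L_total = 10·log₁₀(10^(93.1/10) + 10^(95.1/10) + 10^(89.6/10) + 10^(84.4/10)) = 10·log₁₀(6465000000) = 98.1 dB SPL.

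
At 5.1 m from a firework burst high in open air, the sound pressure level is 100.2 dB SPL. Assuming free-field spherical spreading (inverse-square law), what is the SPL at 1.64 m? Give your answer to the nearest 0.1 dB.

For a point source in a free field, ΔL = −20·log₁₀(d₂/d₁).
ΔL = −20·log₁₀(1.64/5.1) = 9.85 dB, so L₂ = 100.2 + (9.85) = 110.1 dB SPL.

110.1 dB SPL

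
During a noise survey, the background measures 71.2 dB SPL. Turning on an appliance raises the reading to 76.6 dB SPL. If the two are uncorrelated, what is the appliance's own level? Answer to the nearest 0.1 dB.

Background correction is a power subtraction:
L_src = 10·log₁₀(10^(76.6/10) − 10^(71.2/10)) = 10·log₁₀(32530000) = 75.1 dB SPL.

75.1 dB SPL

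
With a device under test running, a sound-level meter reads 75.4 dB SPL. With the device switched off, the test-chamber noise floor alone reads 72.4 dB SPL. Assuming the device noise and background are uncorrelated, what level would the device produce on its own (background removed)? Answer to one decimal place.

72.4 dB SPL

Subtract intensities: L_src = 10·log₁₀(10^(L_total/10) − 10^(L_bg/10)).
L_src = 10·log₁₀(10^(75.4/10) − 10^(72.4/10)) = 10·log₁₀(17300000) = 72.4 dB SPL.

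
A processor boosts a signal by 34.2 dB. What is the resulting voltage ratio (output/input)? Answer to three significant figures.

51.3

Voltage ratio = 10^(dB/20).
10^(34.2/20) = 10^(1.710) = 51.3.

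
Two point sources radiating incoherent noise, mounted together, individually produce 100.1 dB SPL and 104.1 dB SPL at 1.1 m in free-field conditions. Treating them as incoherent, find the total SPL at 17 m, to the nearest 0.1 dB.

81.8 dB SPL

Combined at 1.1 m: 10·log₁₀(10^(100.1/10)+10^(104.1/10)) = 105.56 dB SPL.
Then apply −20·log₁₀(17/1.1) = -23.78 dB → 81.8 dB SPL.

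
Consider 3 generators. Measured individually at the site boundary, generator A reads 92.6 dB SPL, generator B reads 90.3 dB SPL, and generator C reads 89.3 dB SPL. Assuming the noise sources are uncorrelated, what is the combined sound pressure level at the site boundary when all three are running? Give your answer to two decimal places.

95.73 dB SPL

Add the sources as powers (linear), then convert back to dB:
L_total = 10·log₁₀(10^(92.6/10) + 10^(90.3/10) + 10^(89.3/10)) = 10·log₁₀(3742000000) = 95.73 dB SPL.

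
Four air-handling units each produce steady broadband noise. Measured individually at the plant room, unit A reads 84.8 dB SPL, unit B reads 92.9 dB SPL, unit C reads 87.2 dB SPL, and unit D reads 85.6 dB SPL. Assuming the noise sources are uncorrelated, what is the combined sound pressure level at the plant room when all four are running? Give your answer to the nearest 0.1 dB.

95.0 dB SPL

Add the sources as powers (linear), then convert back to dB:
L_total = 10·log₁₀(10^(84.8/10) + 10^(92.9/10) + 10^(87.2/10) + 10^(85.6/10)) = 10·log₁₀(3140000000) = 95.0 dB SPL.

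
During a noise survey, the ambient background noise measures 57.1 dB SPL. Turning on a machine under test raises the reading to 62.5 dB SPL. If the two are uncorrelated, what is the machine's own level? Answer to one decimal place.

61.0 dB SPL

Remove the background by subtracting linear intensities:
L_src = 10·log₁₀(10^(62.5/10) − 10^(57.1/10)) = 10·log₁₀(1265000) = 61.0 dB SPL.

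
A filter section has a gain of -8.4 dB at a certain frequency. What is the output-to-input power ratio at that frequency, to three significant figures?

Power ratio = 10^(dB/10).
10^(-8.4/10) = 10^(-0.8400) = 0.145.

0.145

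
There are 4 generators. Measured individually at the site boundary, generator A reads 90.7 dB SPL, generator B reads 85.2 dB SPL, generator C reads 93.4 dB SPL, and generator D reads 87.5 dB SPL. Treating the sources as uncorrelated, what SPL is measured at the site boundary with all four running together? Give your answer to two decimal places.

96.29 dB SPL

Uncorrelated sources add in intensity (power), not in dB.
L_total = 10·log₁₀(10^(90.7/10) + 10^(85.2/10) + 10^(93.4/10) + 10^(87.5/10)) = 10·log₁₀(4256000000) = 96.29 dB SPL.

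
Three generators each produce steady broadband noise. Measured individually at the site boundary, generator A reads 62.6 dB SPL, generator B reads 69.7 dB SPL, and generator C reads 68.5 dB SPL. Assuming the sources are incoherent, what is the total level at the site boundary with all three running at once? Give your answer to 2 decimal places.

72.61 dB SPL

Add the sources as powers (linear), then convert back to dB:
L_total = 10·log₁₀(10^(62.6/10) + 10^(69.7/10) + 10^(68.5/10)) = 10·log₁₀(18230000) = 72.61 dB SPL.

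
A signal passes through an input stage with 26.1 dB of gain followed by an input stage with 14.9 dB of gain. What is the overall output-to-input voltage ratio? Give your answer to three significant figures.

112

Net gain = 26.1 + 14.9 = 41.0 dB.
Voltage ratio = 10^(41.0/20) = 112.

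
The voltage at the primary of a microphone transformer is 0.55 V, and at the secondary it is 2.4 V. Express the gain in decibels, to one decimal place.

Voltage ratio → dB uses the 20·log₁₀ form:
20·log₁₀(2.4/0.55) = 20·log₁₀(4.364) = 12.8 dB.

12.8 dB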